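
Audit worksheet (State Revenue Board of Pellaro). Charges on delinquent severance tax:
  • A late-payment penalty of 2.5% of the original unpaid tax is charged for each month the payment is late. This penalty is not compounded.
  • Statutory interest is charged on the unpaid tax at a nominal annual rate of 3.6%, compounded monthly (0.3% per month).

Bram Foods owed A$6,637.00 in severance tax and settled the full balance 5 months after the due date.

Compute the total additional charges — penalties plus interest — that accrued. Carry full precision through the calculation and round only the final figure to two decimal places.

A$929.78

Late-payment penalty: 5 × 2.5% × A$6,637.00 = A$829.63…
Interest: A$6,637.00 × ((1 + 0.003)^5 − 1) = A$6,637.00 × 0.0150903… = A$100.1541…
Penalties + interest = A$829.6250 + A$100.1541… = A$929.78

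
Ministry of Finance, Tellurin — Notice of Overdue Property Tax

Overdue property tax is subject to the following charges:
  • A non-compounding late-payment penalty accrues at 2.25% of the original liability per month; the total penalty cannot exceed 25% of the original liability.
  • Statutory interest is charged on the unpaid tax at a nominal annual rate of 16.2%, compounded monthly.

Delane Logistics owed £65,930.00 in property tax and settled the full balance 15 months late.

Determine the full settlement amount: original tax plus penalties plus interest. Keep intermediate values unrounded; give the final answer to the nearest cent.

£97,101.86

Penalty (uncapped): 15 × 2.25% × £65,930.00 = £22,251.38…; cap = 25% × £65,930.00 = £16,482.50 → penalty = £16,482.50
Interest (16.2%/yr ÷ 12 = 1.35%/month): £65,930.00 × ((1 + 0.0135)^15 − 1) = £14,689.3646…
Total = £65,930.00 + £16,482.5000 + £14,689.3646… = £97,101.86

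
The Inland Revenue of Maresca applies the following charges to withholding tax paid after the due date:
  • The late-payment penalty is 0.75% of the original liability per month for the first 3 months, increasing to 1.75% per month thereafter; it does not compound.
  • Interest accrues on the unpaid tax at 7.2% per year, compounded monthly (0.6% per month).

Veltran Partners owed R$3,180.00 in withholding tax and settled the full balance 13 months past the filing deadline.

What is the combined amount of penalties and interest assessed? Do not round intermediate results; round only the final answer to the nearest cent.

Penalty, months 1–3: 3 × 0.75% × R$3,180.00 = R$71.55
Penalty, months 4–13: 10 × 1.75% × R$3,180.00 = R$556.50
Interest: R$3,180.00 × ((1 + 0.006)^13 − 1) = R$3,180.00 × 0.0808707… = R$257.1689…
Penalties + interest = R$628.0500 + R$257.1689… = R$885.22

R$885.22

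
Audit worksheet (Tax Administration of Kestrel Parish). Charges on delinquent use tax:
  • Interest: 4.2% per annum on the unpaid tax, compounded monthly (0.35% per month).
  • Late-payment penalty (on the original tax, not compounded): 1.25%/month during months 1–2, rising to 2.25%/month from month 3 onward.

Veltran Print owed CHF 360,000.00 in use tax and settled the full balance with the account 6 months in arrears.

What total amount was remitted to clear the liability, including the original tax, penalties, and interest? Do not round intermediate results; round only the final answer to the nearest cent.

CHF 409,026.46

Penalty, months 1–2: 2 × 1.25% × CHF 360,000.00 = CHF 9,000.00
Penalty, months 3–6: 4 × 2.25% × CHF 360,000.00 = CHF 32,400.00
Interest: CHF 360,000.00 × ((1 + 0.0035)^6 − 1) = CHF 360,000.00 × 0.0211846… = CHF 7,626.4595…
Total = CHF 360,000.00 + CHF 41,400.0000 + CHF 7,626.4595… = CHF 409,026.46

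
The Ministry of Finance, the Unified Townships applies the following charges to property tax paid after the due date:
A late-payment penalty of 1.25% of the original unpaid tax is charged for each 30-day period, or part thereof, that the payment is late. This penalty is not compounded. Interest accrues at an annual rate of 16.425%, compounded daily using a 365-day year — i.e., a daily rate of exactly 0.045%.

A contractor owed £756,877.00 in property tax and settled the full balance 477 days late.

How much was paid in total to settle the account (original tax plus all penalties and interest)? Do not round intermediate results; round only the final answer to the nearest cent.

£1,089,424.67

Penalty periods: ⌈477/30⌉ = 16; penalty = 16 × 1.25% × £756,877.00 = £151,375.40
Interest: £756,877.00 × ((1 + 0.00045)^477 − 1) = £756,877.00 × 0.23936818… = £181,172.2707…
Total = £756,877.00 + £151,375.4000 + £181,172.2707… = £1,089,424.67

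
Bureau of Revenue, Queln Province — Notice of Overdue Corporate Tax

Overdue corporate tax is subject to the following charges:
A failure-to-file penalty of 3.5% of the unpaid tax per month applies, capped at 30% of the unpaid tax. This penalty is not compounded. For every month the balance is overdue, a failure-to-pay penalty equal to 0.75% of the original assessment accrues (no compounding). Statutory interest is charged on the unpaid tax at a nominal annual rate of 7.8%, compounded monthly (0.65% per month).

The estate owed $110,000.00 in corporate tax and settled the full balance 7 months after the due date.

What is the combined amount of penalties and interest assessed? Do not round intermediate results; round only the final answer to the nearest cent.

Failure-to-file: 7 × 3.5% × $110,000.00 = $26,950.00 (under the 30% cap)
Failure-to-pay penalty = 0.75% × $110,000.00 × 7 mo = $5,775.00
Interest: $110,000.00 × ((1 + 0.0065)^7 − 1) = $110,000.00 × 0.0463969… = $5,103.6617…
Penalties + interest = $32,725.0000 + $5,103.6617… = $37,828.66

$37,828.66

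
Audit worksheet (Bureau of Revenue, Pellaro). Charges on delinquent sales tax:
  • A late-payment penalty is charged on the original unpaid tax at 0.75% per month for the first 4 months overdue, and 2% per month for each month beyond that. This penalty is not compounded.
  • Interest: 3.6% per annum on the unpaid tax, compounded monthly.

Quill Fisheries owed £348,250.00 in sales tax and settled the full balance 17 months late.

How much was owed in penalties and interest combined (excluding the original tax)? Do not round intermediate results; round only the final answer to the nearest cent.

Penalty, months 1–4: 4 × 0.75% × £348,250.00 = £10,447.50
Penalty, months 5–17: 13 × 2% × £348,250.00 = £90,545.00
Interest (3.6%/yr ÷ 12 = 0.3%/month): £348,250.00 × ((1 + 0.003)^17 − 1) = £18,193.4695…
Penalties + interest = £100,992.5000 + £18,193.4695… = £119,185.97

£119,185.97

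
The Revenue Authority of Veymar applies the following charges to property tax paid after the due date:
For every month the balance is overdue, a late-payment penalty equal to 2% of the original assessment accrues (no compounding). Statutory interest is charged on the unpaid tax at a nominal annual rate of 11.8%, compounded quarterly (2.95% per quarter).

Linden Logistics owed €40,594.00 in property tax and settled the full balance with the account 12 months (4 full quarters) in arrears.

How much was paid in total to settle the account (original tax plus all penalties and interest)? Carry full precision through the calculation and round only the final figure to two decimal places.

€55,342.81

Late-payment penalty: 12 × 2% × €40,594.00 = €9,742.56
Interest: €40,594.00 × ((1 + 0.0295)^4 − 1) = €40,594.00 × 0.1233249… = €5,006.2529…
Total = €40,594.00 + €9,742.5600 + €5,006.2529… = €55,342.81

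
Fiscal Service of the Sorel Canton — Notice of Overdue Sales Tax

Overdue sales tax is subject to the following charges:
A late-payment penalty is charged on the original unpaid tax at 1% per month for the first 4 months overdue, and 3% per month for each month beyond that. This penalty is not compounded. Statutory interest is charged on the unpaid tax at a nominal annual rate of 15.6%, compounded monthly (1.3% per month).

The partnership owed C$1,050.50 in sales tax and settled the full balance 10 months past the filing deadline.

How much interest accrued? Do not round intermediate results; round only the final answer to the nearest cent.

Interest: C$1,050.50 × ((1 + 0.013)^10 − 1) = C$1,050.50 × 0.1378747… = C$144.8374…

C$144.84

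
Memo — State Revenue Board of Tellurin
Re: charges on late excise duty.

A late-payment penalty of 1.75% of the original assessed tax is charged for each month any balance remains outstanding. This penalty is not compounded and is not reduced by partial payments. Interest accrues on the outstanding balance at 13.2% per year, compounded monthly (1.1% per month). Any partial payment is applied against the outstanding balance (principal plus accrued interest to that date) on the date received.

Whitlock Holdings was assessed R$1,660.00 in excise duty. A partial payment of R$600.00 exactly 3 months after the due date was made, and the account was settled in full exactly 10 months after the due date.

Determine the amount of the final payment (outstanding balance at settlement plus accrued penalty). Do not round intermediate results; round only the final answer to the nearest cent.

R$1,494.66

Balance at month 3: R$1,660.0000 × (1 + 0.011)^3 = R$1,715.3848…
After R$600.00 payment: R$1,715.3848… − R$600.00 = R$1,115.3848…
Balance at month 10: R$1,115.3848… × (1 + 0.011)^7 = R$1,204.1561…
Penalty: 10 × 1.75% × R$1,660.00 = R$290.50
Final settlement = outstanding balance + penalty = R$1,204.1561… + R$290.50 = R$1,494.66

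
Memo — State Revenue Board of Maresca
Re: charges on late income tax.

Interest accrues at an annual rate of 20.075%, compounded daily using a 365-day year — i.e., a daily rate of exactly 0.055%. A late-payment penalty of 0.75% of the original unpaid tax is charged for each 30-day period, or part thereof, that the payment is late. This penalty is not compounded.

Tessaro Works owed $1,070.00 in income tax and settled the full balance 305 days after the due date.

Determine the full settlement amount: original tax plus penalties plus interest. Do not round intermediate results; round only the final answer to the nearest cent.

Penalty periods: ⌈305/30⌉ = 11; penalty = 11 × 0.75% × $1,070.00 = $88.28…
Interest: $1,070.00 × ((1 + 0.00055)^305 − 1) = $1,070.00 × 0.18258638… = $195.3674…
Total = $1,070.00 + $88.2750 + $195.3674… = $1,353.64

$1,353.64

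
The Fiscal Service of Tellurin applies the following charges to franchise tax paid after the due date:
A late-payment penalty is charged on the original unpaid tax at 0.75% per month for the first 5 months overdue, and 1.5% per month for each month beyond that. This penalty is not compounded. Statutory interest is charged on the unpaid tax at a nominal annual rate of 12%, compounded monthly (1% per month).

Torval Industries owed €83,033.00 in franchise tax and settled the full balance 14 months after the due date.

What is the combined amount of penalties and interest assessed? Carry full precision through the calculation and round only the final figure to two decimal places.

€26,734.48

Penalty, months 1–5: 5 × 0.75% × €83,033.00 = €3,113.74…
Penalty, months 6–14: 9 × 1.5% × €83,033.00 = €11,209.46…
Interest: €83,033.00 × ((1 + 0.01)^14 − 1) = €83,033.00 × 0.1494742… = €12,411.2923…
Penalties + interest = €14,323.1925 + €12,411.2923… = €26,734.48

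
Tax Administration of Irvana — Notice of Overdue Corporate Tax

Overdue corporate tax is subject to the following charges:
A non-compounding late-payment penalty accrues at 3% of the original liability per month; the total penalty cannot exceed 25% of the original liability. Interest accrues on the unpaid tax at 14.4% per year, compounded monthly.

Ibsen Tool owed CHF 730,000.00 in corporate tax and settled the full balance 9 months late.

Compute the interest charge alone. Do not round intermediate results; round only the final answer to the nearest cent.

CHF 82,732.21

Interest (14.4%/yr ÷ 12 = 1.2%/month): CHF 730,000.00 × ((1 + 0.012)^9 − 1) = CHF 82,732.2113…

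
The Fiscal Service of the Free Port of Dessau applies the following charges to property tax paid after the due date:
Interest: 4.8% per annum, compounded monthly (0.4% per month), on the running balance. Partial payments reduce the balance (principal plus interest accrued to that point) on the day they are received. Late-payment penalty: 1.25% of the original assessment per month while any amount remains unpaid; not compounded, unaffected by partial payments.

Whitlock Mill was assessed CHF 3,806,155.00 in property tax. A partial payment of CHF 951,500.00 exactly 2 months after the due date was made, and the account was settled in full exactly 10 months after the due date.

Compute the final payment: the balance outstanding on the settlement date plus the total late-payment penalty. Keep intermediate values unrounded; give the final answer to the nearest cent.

Balance at month 2: CHF 3,806,155.0000 × (1 + 0.004)^2 = CHF 3,836,665.1385…
After CHF 951,500.00 payment: CHF 3,836,665.1385… − CHF 951,500.00 = CHF 2,885,165.1385…
Balance at month 10: CHF 2,885,165.1385… × (1 + 0.004)^8 = CHF 2,978,793.3692…
Penalty: 10 × 1.25% × CHF 3,806,155.00 = CHF 475,769.38…
Final settlement = outstanding balance + penalty = CHF 2,978,793.3692… + CHF 475,769.38… = CHF 3,454,562.74

CHF 3,454,562.74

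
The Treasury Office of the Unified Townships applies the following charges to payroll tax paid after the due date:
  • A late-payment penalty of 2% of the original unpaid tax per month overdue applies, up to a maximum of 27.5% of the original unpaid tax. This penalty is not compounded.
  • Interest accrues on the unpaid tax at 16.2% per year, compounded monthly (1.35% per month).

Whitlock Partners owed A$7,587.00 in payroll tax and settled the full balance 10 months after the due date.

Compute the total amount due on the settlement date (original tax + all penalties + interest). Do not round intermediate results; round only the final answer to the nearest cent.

A$10,193.16

Penalty: 10 × 2% × A$7,587.00 = A$1,517.40 (below the 27.5% cap of A$2,086.43…)
Interest: A$7,587.00 × ((1 + 0.0135)^10 − 1) = A$7,587.00 × 0.1435036… = A$1,088.7617…
Total = A$7,587.00 + A$1,517.4000 + A$1,088.7617… = A$10,193.16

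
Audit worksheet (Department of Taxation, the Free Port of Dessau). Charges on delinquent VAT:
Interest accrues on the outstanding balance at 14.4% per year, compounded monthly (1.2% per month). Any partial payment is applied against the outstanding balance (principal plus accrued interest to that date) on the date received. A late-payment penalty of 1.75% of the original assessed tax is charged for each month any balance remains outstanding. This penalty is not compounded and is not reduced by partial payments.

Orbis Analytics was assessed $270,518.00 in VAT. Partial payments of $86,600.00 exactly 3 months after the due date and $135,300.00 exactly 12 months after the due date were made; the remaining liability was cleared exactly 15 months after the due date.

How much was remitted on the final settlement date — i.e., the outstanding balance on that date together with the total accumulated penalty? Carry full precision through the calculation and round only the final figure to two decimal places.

$154,376.24

Balance at month 3: $270,518.0000 × (1 + 0.012)^3 = $280,373.9792…
After $86,600.00 payment: $280,373.9792… − $86,600.00 = $193,773.9792…
Balance at month 12: $193,773.9792… × (1 + 0.012)^9 = $215,734.7324…
After $135,300.00 payment: $215,734.7324… − $135,300.00 = $80,434.7324…
Balance at month 15: $80,434.7324… × (1 + 0.012)^3 = $83,365.2695…
Penalty: 15 × 1.75% × $270,518.00 = $71,010.98…
Final settlement = outstanding balance + penalty = $83,365.2695… + $71,010.98… = $154,376.24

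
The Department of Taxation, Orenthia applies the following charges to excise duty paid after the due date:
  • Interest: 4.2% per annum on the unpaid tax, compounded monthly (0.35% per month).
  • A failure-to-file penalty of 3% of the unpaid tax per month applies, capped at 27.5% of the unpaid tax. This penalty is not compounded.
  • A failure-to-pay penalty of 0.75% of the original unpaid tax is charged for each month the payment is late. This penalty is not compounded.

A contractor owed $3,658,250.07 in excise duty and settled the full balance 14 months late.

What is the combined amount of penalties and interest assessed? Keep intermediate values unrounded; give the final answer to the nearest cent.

$1,573,524.96

Failure-to-file: 14 × 3% × $3,658,250.07 = $1,536,465.03…, capped at 27.5% × $3,658,250.07 = $1,006,018.77…
Failure-to-pay penalty: 14 × 0.75% × $3,658,250.07 = $384,116.26…
Interest: $3,658,250.07 × ((1 + 0.0035)^14 − 1) = $3,658,250.07 × 0.0501305… = $183,389.9336…
Penalties + interest = $1,390,135.0266 + $183,389.9336… = $1,573,524.96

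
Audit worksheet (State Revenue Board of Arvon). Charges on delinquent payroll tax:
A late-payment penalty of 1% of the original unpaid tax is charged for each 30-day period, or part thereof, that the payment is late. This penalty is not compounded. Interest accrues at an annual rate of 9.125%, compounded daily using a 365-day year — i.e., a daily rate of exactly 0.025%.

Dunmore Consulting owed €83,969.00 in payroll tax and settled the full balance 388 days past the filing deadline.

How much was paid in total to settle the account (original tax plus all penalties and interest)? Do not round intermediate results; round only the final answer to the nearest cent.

€103,436.96

Penalty periods: ⌈388/30⌉ = 13; penalty = 13 × 1% × €83,969.00 = €10,915.97
Interest: €83,969.00 × ((1 + 0.00025)^388 − 1) = €83,969.00 × 0.10184702… = €8,551.9921…
Total = €83,969.00 + €10,915.9700 + €8,551.9921… = €103,436.96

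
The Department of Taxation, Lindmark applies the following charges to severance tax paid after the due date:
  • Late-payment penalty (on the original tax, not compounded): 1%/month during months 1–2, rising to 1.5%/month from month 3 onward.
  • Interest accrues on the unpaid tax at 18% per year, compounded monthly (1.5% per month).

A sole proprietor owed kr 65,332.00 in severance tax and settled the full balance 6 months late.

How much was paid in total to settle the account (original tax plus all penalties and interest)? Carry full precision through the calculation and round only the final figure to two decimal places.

Penalty, months 1–2: 2 × 1% × kr 65,332.00 = kr 1,306.64
Penalty, months 3–6: 4 × 1.5% × kr 65,332.00 = kr 3,919.92
Interest: kr 65,332.00 × ((1 + 0.015)^6 − 1) = kr 65,332.00 × 0.0934433… = kr 6,104.8353…
Total = kr 65,332.00 + kr 5,226.5600 + kr 6,104.8353… = kr 76,663.40

kr 76,663.40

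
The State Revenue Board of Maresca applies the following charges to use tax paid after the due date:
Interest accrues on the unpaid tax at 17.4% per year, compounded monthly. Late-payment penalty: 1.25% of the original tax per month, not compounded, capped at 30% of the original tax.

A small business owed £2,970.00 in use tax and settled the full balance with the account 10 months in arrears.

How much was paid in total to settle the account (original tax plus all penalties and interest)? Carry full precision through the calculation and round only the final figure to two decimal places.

Penalty: 10 × 1.25% × £2,970.00 = £371.25 (below the 30% cap of £891.00)
Interest (17.4%/yr ÷ 12 = 1.45%/month): £2,970.00 × ((1 + 0.0145)^10 − 1) = £459.8645…
Total = £2,970.00 + £371.2500 + £459.8645… = £3,801.11

£3,801.11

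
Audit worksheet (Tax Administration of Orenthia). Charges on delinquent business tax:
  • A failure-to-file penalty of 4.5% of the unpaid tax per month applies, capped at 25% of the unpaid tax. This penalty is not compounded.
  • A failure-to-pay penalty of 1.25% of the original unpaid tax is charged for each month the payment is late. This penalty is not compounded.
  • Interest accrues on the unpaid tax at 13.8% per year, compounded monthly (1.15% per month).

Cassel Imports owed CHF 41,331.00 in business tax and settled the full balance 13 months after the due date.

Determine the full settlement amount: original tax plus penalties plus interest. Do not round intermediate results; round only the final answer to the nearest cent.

CHF 65,003.88

Failure-to-file: 13 × 4.5% × CHF 41,331.00 = CHF 24,178.64…, capped at 25% × CHF 41,331.00 = CHF 10,332.75
Failure-to-pay penalty = 1.25% × CHF 41,331.00 × 13 mo = CHF 6,716.29…
Interest: CHF 41,331.00 × ((1 + 0.0115)^13 − 1) = CHF 41,331.00 × 0.1602632… = CHF 6,623.8399…
Total = CHF 41,331.00 + CHF 17,049.0375 + CHF 6,623.8399… = CHF 65,003.88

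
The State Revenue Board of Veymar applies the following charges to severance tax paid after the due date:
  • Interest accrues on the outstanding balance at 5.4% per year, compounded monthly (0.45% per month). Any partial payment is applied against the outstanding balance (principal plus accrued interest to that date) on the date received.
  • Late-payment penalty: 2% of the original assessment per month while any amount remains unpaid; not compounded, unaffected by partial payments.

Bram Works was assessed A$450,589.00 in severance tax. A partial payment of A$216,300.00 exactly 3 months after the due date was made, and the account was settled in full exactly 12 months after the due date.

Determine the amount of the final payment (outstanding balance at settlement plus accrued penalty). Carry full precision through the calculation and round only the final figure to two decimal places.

A$358,454.00

Balance at month 3: A$450,589.0000 × (1 + 0.0045)^3 = A$456,699.3658…
After A$216,300.00 payment: A$456,699.3658… − A$216,300.00 = A$240,399.3658…
Balance at month 12: A$240,399.3658… × (1 + 0.0045)^9 = A$250,312.6439…
Penalty: 12 × 2% × A$450,589.00 = A$108,141.36
Final settlement = outstanding balance + penalty = A$250,312.6439… + A$108,141.36 = A$358,454.00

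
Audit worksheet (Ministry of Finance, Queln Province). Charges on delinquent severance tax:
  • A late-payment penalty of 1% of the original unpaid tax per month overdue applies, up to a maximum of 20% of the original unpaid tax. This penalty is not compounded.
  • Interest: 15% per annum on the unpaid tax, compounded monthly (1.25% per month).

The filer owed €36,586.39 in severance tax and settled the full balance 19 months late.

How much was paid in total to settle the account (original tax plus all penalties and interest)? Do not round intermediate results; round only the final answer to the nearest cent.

Penalty: 19 × 1% × €36,586.39 = €6,951.41… (below the 20% cap of €7,317.28…)
Interest: €36,586.39 × ((1 + 0.0125)^19 − 1) = €36,586.39 × 0.2662096… = €9,739.6487…
Total = €36,586.39 + €6,951.4141 + €9,739.6487… = €53,277.45

€53,277.45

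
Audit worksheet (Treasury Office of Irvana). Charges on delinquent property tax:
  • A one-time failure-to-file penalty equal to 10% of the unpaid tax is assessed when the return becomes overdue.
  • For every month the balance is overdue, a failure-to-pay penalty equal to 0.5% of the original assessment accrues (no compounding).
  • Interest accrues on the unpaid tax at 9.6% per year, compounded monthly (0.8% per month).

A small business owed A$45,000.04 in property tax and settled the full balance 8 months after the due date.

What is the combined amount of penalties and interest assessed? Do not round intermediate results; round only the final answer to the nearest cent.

Failure-to-file penalty: 10% × A$45,000.04 = A$4,500.00…
Failure-to-pay penalty: 8 × 0.5% × A$45,000.04 = A$1,800.00…
Interest: A$45,000.04 × ((1 + 0.008)^8 − 1) = A$45,000.04 × 0.0658210… = A$2,961.9459…
Penalties + interest = A$6,300.0056 + A$2,961.9459… = A$9,261.95

A$9,261.95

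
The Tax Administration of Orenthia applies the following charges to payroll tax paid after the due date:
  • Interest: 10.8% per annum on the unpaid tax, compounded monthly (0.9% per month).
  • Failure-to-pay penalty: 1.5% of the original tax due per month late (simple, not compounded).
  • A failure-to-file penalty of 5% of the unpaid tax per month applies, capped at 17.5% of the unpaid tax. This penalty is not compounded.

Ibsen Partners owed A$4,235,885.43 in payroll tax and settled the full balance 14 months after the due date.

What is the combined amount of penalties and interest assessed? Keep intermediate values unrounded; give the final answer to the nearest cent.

A$2,196,912.51

Failure-to-file: 14 × 5% × A$4,235,885.43 = A$2,965,119.80…, capped at 17.5% × A$4,235,885.43 = A$741,279.95…
Failure-to-pay penalty: 14 × 1.5% × A$4,235,885.43 = A$889,535.94…
Interest: A$4,235,885.43 × ((1 + 0.009)^14 − 1) = A$4,235,885.43 × 0.1336430… = A$566,096.6203…
Penalties + interest = A$1,630,815.8906… + A$566,096.6203… = A$2,196,912.51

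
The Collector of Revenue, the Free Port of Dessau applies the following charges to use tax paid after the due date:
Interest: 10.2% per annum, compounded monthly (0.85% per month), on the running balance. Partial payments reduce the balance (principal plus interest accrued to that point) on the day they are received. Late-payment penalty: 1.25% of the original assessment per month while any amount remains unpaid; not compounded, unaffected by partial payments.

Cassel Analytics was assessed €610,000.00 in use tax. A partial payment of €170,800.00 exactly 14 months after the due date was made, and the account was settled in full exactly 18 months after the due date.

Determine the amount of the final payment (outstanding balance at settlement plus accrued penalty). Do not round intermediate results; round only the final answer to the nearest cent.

Balance at month 14: €610,000.0000 × (1 + 0.0085)^14 = €686,740.2001…
After €170,800.00 payment: €686,740.2001… − €170,800.00 = €515,940.2001…
Balance at month 18: €515,940.2001… × (1 + 0.0085)^4 = €533,707.0971…
Penalty: 18 × 1.25% × €610,000.00 = €137,250.00
Final settlement = outstanding balance + penalty = €533,707.0971… + €137,250.00 = €670,957.10

€670,957.10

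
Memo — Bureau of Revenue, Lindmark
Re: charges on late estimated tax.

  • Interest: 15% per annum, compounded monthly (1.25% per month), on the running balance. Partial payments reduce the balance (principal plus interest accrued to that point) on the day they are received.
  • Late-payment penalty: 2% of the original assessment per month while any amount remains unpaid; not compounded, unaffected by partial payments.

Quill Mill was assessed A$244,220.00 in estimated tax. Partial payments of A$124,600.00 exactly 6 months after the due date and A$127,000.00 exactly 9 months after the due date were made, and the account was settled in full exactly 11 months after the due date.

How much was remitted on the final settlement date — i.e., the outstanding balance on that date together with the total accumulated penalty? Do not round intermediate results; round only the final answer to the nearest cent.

A$70,928.64

Balance at month 6: A$244,220.0000 × (1 + 0.0125)^6 = A$263,118.5204…
After A$124,600.00 payment: A$263,118.5204… − A$124,600.00 = A$138,518.5204…
Balance at month 9: A$138,518.5204… × (1 + 0.0125)^3 = A$143,778.1660…
After A$127,000.00 payment: A$143,778.1660… − A$127,000.00 = A$16,778.1660…
Balance at month 11: A$16,778.1660… × (1 + 0.0125)^2 = A$17,200.2417…
Penalty: 11 × 2% × A$244,220.00 = A$53,728.40
Final settlement = outstanding balance + penalty = A$17,200.2417… + A$53,728.40 = A$70,928.64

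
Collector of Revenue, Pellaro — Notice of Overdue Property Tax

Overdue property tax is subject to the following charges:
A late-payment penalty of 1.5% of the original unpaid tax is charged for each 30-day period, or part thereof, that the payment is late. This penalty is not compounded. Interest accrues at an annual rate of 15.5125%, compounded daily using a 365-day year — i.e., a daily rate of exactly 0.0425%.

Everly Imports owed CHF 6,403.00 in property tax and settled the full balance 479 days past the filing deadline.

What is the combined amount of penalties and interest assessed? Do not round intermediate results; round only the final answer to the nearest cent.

CHF 2,982.03

Penalty periods: ⌈479/30⌉ = 16; penalty = 16 × 1.5% × CHF 6,403.00 = CHF 1,536.72
Interest: CHF 6,403.00 × ((1 + 0.000425)^479 − 1) = CHF 6,403.00 × 0.22572408… = CHF 1,445.3113…
Penalties + interest = CHF 1,536.7200 + CHF 1,445.3113… = CHF 2,982.03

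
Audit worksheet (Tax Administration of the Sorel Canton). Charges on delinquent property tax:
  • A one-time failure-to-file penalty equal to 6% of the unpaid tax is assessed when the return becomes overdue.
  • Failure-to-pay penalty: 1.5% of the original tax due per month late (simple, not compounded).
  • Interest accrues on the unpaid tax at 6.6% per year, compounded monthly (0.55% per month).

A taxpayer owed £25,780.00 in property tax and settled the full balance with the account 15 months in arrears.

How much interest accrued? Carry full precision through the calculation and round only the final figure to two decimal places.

£2,210.72

Interest: £25,780.00 × ((1 + 0.0055)^15 − 1) = £25,780.00 × 0.0857532… = £2,210.7179…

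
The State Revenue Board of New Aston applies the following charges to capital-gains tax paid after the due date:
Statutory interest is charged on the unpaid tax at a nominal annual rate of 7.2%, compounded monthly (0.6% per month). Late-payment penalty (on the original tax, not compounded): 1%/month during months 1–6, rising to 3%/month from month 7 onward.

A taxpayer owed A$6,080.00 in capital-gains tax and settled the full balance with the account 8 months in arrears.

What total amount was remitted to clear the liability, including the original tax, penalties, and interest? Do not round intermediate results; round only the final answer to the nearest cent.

A$7,107.64

Penalty, months 1–6: 6 × 1% × A$6,080.00 = A$364.80
Penalty, months 7–8: 2 × 3% × A$6,080.00 = A$364.80
Interest: A$6,080.00 × ((1 + 0.006)^8 − 1) = A$6,080.00 × 0.0490202… = A$298.0427…
Total = A$6,080.00 + A$729.6000 + A$298.0427… = A$7,107.64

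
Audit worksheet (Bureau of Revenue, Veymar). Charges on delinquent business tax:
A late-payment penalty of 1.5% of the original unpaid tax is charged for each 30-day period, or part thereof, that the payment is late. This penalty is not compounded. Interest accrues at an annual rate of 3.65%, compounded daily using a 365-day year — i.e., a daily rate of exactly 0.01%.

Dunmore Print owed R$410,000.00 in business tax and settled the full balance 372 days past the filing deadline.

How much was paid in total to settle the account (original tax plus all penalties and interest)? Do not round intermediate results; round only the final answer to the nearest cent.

R$505,488.45

Penalty periods: ⌈372/30⌉ = 13; penalty = 13 × 1.5% × R$410,000.00 = R$79,950.00
Interest: R$410,000.00 × ((1 + 0.0001)^372 − 1) = R$410,000.00 × 0.03789865… = R$15,538.4464…
Total = R$410,000.00 + R$79,950.0000 + R$15,538.4464… = R$505,488.45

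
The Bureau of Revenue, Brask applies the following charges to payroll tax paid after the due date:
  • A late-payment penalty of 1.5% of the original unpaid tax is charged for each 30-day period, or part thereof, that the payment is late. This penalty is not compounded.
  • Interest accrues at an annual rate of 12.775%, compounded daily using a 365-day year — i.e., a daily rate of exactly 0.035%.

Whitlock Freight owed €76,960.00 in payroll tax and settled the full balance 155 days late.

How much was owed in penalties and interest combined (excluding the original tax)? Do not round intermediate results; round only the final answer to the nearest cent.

Penalty periods: ⌈155/30⌉ = 6; penalty = 6 × 1.5% × €76,960.00 = €6,926.40
Interest: €76,960.00 × ((1 + 0.00035)^155 − 1) = €76,960.00 × 0.05573849… = €4,289.6339…
Penalties + interest = €6,926.4000 + €4,289.6339… = €11,216.03

€11,216.03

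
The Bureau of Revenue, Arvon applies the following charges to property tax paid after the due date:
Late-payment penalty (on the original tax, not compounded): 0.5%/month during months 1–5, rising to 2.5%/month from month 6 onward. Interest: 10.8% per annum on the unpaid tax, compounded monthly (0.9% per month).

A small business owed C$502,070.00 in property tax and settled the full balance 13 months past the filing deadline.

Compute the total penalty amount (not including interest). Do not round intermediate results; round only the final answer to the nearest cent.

Penalty, months 1–5: 5 × 0.5% × C$502,070.00 = C$12,551.75
Penalty, months 6–13: 8 × 2.5% × C$502,070.00 = C$100,414.00
Total penalty = C$12,551.75 + C$100,414.00 = C$112,965.75

C$112,965.75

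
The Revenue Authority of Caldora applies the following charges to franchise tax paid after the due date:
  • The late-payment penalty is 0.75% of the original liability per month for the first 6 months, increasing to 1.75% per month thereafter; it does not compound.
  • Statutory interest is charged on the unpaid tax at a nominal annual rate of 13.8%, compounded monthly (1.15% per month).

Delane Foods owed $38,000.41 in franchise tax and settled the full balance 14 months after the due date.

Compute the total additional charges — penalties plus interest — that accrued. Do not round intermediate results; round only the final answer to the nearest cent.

Penalty, months 1–6: 6 × 0.75% × $38,000.41 = $1,710.02…
Penalty, months 7–14: 8 × 1.75% × $38,000.41 = $5,320.06…
Interest: $38,000.41 × ((1 + 0.0115)^14 − 1) = $38,000.41 × 0.1736063… = $6,597.1093…
Penalties + interest = $7,030.0759… + $6,597.1093… = $13,627.19

$13,627.19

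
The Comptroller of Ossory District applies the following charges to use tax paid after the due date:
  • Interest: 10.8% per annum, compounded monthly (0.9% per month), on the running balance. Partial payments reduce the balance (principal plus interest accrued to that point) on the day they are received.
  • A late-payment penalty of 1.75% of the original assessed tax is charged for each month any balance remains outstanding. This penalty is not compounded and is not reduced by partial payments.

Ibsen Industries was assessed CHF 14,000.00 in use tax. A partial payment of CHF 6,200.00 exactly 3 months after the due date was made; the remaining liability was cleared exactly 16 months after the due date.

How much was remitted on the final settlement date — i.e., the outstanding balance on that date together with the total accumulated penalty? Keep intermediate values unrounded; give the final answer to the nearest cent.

Balance at month 3: CHF 14,000.0000 × (1 + 0.009)^3 = CHF 14,381.4122…
After CHF 6,200.00 payment: CHF 14,381.4122… − CHF 6,200.00 = CHF 8,181.4122…
Balance at month 16: CHF 8,181.4122… × (1 + 0.009)^13 = CHF 9,192.0724…
Penalty: 16 × 1.75% × CHF 14,000.00 = CHF 3,920.00
Final settlement = outstanding balance + penalty = CHF 9,192.0724… + CHF 3,920.00 = CHF 13,112.07

CHF 13,112.07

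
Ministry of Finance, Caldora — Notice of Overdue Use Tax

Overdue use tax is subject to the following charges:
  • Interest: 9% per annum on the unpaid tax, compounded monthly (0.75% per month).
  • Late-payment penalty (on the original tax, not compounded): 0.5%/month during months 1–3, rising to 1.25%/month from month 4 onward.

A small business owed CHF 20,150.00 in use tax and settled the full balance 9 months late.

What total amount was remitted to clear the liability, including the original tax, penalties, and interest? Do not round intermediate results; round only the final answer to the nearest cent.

Penalty, months 1–3: 3 × 0.5% × CHF 20,150.00 = CHF 302.25
Penalty, months 4–9: 6 × 1.25% × CHF 20,150.00 = CHF 1,511.25
Interest: CHF 20,150.00 × ((1 + 0.0075)^9 − 1) = CHF 20,150.00 × 0.0695608… = CHF 1,401.6509…
Total = CHF 20,150.00 + CHF 1,813.5000 + CHF 1,401.6509… = CHF 23,365.15

CHF 23,365.15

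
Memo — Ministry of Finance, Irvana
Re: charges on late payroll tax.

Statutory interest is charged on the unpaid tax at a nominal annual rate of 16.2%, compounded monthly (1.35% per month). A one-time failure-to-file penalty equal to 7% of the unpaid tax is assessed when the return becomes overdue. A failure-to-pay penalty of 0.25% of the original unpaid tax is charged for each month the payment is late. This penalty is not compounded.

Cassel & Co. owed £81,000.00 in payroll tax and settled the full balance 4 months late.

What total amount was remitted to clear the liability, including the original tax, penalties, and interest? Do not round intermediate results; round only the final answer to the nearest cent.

£91,943.37

Failure-to-file penalty: 7% × £81,000.00 = £5,670.00
Failure-to-pay penalty = 0.25% × £81,000.00 × 4 mo = £810.00
Interest: £81,000.00 × ((1 + 0.0135)^4 − 1) = £81,000.00 × 0.0551034… = £4,463.3734…
Total = £81,000.00 + £6,480.0000 + £4,463.3734… = £91,943.37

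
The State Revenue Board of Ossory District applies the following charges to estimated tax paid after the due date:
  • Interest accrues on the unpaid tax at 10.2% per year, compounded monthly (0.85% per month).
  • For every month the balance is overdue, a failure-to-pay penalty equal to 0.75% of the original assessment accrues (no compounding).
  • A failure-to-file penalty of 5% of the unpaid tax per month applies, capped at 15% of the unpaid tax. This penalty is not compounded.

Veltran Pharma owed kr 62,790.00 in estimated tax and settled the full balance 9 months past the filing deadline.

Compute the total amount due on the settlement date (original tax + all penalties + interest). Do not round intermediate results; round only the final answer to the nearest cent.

kr 81,416.86

Failure-to-file: 9 × 5% × kr 62,790.00 = kr 28,255.50, capped at 15% × kr 62,790.00 = kr 9,418.50
Failure-to-pay penalty: 9 × 0.75% × kr 62,790.00 = kr 4,238.33…
Interest: kr 62,790.00 × ((1 + 0.0085)^9 − 1) = kr 62,790.00 × 0.0791532… = kr 4,970.0326…
Total = kr 62,790.00 + kr 13,656.8250 + kr 4,970.0326… = kr 81,416.86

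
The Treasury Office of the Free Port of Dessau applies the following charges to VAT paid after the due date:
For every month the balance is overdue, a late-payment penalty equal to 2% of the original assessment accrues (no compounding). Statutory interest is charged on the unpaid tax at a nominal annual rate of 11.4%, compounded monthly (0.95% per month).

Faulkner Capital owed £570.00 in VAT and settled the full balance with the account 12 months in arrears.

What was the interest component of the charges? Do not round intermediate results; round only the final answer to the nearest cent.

Interest: £570.00 × ((1 + 0.0095)^12 − 1) = £570.00 × 0.1201492… = £68.4851…

£68.49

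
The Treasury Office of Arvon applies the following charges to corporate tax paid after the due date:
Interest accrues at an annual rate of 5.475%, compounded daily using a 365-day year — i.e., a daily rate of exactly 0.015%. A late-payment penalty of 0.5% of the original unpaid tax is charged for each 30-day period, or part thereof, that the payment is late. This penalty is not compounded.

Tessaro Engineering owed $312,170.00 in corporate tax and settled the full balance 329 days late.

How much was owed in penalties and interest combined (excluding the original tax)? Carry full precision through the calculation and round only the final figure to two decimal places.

Penalty periods: ⌈329/30⌉ = 11; penalty = 11 × 0.5% × $312,170.00 = $17,169.35
Interest: $312,170.00 × ((1 + 0.00015)^329 − 1) = $312,170.00 × 0.05058410… = $15,790.8398…
Penalties + interest = $17,169.3500 + $15,790.8398… = $32,960.19

$32,960.19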